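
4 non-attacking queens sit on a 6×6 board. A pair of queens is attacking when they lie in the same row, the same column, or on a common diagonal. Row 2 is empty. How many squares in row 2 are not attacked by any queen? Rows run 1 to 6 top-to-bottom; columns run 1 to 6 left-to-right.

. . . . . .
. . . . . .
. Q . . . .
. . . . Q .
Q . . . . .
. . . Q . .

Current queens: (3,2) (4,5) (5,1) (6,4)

1

(3,2) attacks row 2 at column 2 and diagonals 1, 3.
(4,5) attacks row 2 at column 5 and diagonals 3.
(5,1) attacks row 2 at column 1 and diagonals 4.
(6,4) attacks row 2 at column 4.
Attacked columns: {1, 2, 3, 4, 5}. Safe: {6}.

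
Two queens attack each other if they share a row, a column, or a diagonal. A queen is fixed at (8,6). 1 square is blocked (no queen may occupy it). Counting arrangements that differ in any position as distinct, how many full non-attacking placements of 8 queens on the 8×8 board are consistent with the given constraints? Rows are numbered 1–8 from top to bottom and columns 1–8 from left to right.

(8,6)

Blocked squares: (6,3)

Branch on row 1: col 1 → 0; col 2 → 0; col 3 → 5; col 4 → 4; col 5 → 3; col 7 → 2; col 8 → 2.
Sum: 0 + 0 + 5 + 4 + 3 + 2 + 2 = 16.

16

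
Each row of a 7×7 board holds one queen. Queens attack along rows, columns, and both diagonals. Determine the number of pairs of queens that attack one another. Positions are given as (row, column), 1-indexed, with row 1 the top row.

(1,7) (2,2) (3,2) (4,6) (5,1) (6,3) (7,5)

Same column: (2,2)–(3,2) (column 2).
Total attacking pairs: 1.

1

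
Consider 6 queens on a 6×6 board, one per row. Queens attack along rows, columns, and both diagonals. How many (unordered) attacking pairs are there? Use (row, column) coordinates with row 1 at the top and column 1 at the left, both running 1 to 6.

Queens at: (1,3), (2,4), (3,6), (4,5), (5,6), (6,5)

Same column: (3,6)–(5,6) (column 6); (4,5)–(6,5) (column 5).
Same diagonal: (1,3)–(2,4) (|1−2| = |3−4| = 1); (3,6)–(4,5) (|3−4| = |6−5| = 1); (4,5)–(5,6) (|4−5| = |5−6| = 1); (5,6)–(6,5) (|5−6| = |6−5| = 1).
Total attacking pairs: 6.

6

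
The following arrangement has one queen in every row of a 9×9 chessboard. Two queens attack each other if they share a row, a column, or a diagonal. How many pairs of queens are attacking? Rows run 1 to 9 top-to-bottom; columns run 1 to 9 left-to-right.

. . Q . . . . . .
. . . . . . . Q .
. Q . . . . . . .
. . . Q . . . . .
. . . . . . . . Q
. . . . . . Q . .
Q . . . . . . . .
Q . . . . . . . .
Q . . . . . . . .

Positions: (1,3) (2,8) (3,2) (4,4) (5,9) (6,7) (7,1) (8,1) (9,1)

5

Same column: (7,1)–(8,1) (column 1); (7,1)–(9,1) (column 1); (8,1)–(9,1) (column 1).
Same diagonal: (2,8)–(9,1) (|2−9| = |8−1| = 7); (4,4)–(7,1) (|4−7| = |4−1| = 3).
Total attacking pairs: 5.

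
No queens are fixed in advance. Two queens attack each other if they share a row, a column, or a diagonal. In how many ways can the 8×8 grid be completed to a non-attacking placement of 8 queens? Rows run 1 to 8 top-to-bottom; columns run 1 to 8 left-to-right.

92

Branch on row 1: col 1 → 4; col 2 → 8; col 3 → 16; col 4 → 18; col 5 → 18; col 6 → 16; col 7 → 8; col 8 → 4.
Sum: 4 + 8 + 16 + 18 + 18 + 16 + 8 + 4 = 92.
(This is the classic 8-queens count.)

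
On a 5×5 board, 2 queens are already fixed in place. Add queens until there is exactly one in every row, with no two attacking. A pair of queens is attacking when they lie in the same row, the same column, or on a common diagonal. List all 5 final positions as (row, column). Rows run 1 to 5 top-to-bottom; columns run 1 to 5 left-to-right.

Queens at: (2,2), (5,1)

Row 1: attacked by (2,2)→{1,2,3}; (5,1)→{1,5}. Safe: 4. Place at column 4.
Row 3: attacked by (1,4)→{2,4}; (2,2)→{1,2,3}; (5,1)→{1,3}. Safe: 5. Place at column 5.
Row 4: attacked by (1,4)→{1,4}; (2,2)→{2,4}; (3,5)→{4,5}; (5,1)→{1,2}. Safe: 3. Place at column 3.
Columns [4, 2, 5, 3, 1], r−c [-3, 0, -2, 1, 4], r+c [5, 4, 8, 7, 6] are all distinct, so no two queens attack.

(1,4) (2,2) (3,5) (4,3) (5,1)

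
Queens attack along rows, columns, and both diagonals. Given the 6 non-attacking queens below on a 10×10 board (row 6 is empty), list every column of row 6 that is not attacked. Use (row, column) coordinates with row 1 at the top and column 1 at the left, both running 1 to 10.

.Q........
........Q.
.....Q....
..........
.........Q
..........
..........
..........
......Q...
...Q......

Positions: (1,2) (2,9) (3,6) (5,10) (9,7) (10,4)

(1,2) attacks row 6 at column 2 and diagonals 7.
(2,9) attacks row 6 at column 9 and diagonals 5.
(3,6) attacks row 6 at column 6 and diagonals 3, 9.
(5,10) attacks row 6 at column 10 and diagonals 9.
(9,7) attacks row 6 at column 7 and diagonals 4, 10.
(10,4) attacks row 6 at column 4 and diagonals 8.
Attacked columns: {2, 3, 4, 5, 6, 7, 8, 9, 10}. Safe: {1}.

columns 1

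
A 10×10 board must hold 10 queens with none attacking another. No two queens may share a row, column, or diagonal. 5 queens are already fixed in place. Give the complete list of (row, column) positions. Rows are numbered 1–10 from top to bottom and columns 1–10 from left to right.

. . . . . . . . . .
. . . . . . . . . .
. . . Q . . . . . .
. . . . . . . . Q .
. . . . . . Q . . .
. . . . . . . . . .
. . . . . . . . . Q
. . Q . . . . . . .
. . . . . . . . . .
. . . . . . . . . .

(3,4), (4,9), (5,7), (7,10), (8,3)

Row 1: attacked by (3,4)→{2,4,6}; (4,9)→{6,9}; (5,7)→{3,7}; (7,10)→{4,10}; (8,3)→{3,10}. Safe: 1, 5, 8. Place at column 5.
Row 2: attacked by (1,5)→{4,5,6}; (3,4)→{3,4,5}; (4,9)→{7,9}; (5,7)→{4,7,10}; (7,10)→{5,10}; (8,3)→{3,9}. Safe: 1, 2, 8. Place at column 1.
Row 6: attacked by (1,5)→{5,10}; (2,1)→{1,5}; (3,4)→{1,4,7}; (4,9)→{7,9}; (5,7)→{6,7,8}; (7,10)→{9,10}; (8,3)→{1,3,5}. Safe: 2. Place at column 2.
Row 9: attacked by (1,5)→{5}; (2,1)→{1,8}; (3,4)→{4,10}; (4,9)→{4,9}; (5,7)→{3,7}; (6,2)→{2,5}; (7,10)→{8,10}; (8,3)→{2,3,4}. Safe: 6. Place at column 6.
Row 10: attacked by (1,5)→{5}; (2,1)→{1,9}; (3,4)→{4}; (4,9)→{3,9}; (5,7)→{2,7}; (6,2)→{2,6}; (7,10)→{7,10}; (8,3)→{1,3,5}; (9,6)→{5,6,7}. Safe: 8. Place at column 8.
Columns [5, 1, 4, 9, 7, 2, 10, 3, 6, 8], r−c [-4, 1, -1, -5, -2, 4, -3, 5, 3, 2], r+c [6, 3, 7, 13, 12, 8, 17, 11, 15, 18] are all distinct, so no two queens attack.

(1,5) (2,1) (3,4) (4,9) (5,7) (6,2) (7,10) (8,3) (9,6) (10,8)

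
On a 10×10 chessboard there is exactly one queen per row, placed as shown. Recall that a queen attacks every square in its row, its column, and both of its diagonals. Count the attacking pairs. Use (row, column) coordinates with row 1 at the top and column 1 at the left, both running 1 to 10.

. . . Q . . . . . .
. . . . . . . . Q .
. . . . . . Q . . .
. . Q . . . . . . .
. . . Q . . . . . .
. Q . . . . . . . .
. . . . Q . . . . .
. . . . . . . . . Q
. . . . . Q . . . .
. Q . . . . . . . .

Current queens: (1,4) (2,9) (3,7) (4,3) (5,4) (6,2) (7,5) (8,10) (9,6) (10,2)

Same column: (1,4)–(5,4) (column 4); (6,2)–(10,2) (column 2).
Same diagonal: (4,3)–(5,4) (|4−5| = |3−4| = 1); (7,5)–(10,2) (|7−10| = |5−2| = 3).
Total attacking pairs: 4.

4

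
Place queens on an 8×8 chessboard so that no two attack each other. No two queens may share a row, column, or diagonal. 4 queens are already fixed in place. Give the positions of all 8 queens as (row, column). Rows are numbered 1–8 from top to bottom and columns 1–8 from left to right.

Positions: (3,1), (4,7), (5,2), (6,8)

(1,5) (2,3) (3,1) (4,7) (5,2) (6,8) (7,6) (8,4)

Row 1: attacked by (3,1)→{1,3}; (4,7)→{4,7}; (5,2)→{2,6}; (6,8)→{3,8}. Safe: 5. Place at column 5.
Row 2: attacked by (1,5)→{4,5,6}; (3,1)→{1,2}; (4,7)→{5,7}; (5,2)→{2,5}; (6,8)→{4,8}. Safe: 3. Place at column 3.
Row 7: attacked by (1,5)→{5}; (2,3)→{3,8}; (3,1)→{1,5}; (4,7)→{4,7}; (5,2)→{2,4}; (6,8)→{7,8}. Safe: 6. Place at column 6.
Row 8: attacked by (1,5)→{5}; (2,3)→{3}; (3,1)→{1,6}; (4,7)→{3,7}; (5,2)→{2,5}; (6,8)→{6,8}; (7,6)→{5,6,7}. Safe: 4. Place at column 4.
Columns [5, 3, 1, 7, 2, 8, 6, 4], r−c [-4, -1, 2, -3, 3, -2, 1, 4], r+c [6, 5, 4, 11, 7, 14, 13, 12] are all distinct, so no two queens attack.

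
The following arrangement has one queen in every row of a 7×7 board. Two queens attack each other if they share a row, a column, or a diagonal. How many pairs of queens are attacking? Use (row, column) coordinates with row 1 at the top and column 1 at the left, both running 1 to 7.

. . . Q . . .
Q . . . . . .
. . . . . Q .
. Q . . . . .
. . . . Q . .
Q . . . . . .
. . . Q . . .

3

Same column: (1,4)–(7,4) (column 4); (2,1)–(6,1) (column 1).
Same diagonal: (1,4)–(3,6) (|1−3| = |4−6| = 2).
Total attacking pairs: 3.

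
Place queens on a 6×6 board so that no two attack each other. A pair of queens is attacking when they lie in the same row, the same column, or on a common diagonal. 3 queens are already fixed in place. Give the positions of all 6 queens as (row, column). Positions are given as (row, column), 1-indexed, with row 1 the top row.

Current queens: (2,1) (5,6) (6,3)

Row 1: attacked by (2,1)→{1,2}; (5,6)→{2,6}; (6,3)→{3}. Safe: 4, 5. Place at column 4.
Row 3: attacked by (1,4)→{2,4,6}; (2,1)→{1,2}; (5,6)→{4,6}; (6,3)→{3,6}. Safe: 5. Place at column 5.
Row 4: attacked by (1,4)→{1,4}; (2,1)→{1,3}; (3,5)→{4,5,6}; (5,6)→{5,6}; (6,3)→{1,3,5}. Safe: 2. Place at column 2.
Columns [4, 1, 5, 2, 6, 3], r−c [-3, 1, -2, 2, -1, 3], r+c [5, 3, 8, 6, 11, 9] are all distinct, so no two queens attack.

(1,4) (2,1) (3,5) (4,2) (5,6) (6,3)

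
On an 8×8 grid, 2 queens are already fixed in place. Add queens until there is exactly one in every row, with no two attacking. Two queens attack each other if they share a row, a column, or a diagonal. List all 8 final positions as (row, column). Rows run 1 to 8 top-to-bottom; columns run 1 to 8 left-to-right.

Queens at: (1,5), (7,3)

(1,5) (2,2) (3,8) (4,1) (5,4) (6,7) (7,3) (8,6)

Row 2: attacked by (1,5)→{4,5,6}; (7,3)→{3,8}. Safe: 1, 2, 7. Place at column 2.
Row 3: attacked by (1,5)→{3,5,7}; (2,2)→{1,2,3}; (7,3)→{3,7}. Safe: 4, 6, 8. Place at column 8.
Row 4: attacked by (1,5)→{2,5,8}; (2,2)→{2,4}; (3,8)→{7,8}; (7,3)→{3,6}. Safe: 1. Place at column 1.
Row 5: attacked by (1,5)→{1,5}; (2,2)→{2,5}; (3,8)→{6,8}; (4,1)→{1,2}; (7,3)→{1,3,5}. Safe: 4, 7. Place at column 4.
Row 6: attacked by (1,5)→{5}; (2,2)→{2,6}; (3,8)→{5,8}; (4,1)→{1,3}; (5,4)→{3,4,5}; (7,3)→{2,3,4}. Safe: 7. Place at column 7.
Row 8: attacked by (1,5)→{5}; (2,2)→{2,8}; (3,8)→{3,8}; (4,1)→{1,5}; (5,4)→{1,4,7}; (6,7)→{5,7}; (7,3)→{2,3,4}. Safe: 6. Place at column 6.
Columns [5, 2, 8, 1, 4, 7, 3, 6], r−c [-4, 0, -5, 3, 1, -1, 4, 2], r+c [6, 4, 11, 5, 9, 13, 10, 14] are all distinct, so no two queens attack.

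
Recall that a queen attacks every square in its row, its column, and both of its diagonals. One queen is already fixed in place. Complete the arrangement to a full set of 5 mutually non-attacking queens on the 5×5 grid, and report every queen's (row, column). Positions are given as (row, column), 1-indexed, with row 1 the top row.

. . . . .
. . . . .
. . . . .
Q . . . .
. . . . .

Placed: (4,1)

Row 1: attacked by (4,1)→{1,4}. Safe: 2, 3, 5. Place at column 2.
Row 2: attacked by (1,2)→{1,2,3}; (4,1)→{1,3}. Safe: 4, 5. Place at column 5.
Row 3: attacked by (1,2)→{2,4}; (2,5)→{4,5}; (4,1)→{1,2}. Safe: 3. Place at column 3.
Row 5: attacked by (1,2)→{2}; (2,5)→{2,5}; (3,3)→{1,3,5}; (4,1)→{1,2}. Safe: 4. Place at column 4.
Columns [2, 5, 3, 1, 4], r−c [-1, -3, 0, 3, 1], r+c [3, 7, 6, 5, 9] are all distinct, so no two queens attack.

(1,2) (2,5) (3,3) (4,1) (5,4)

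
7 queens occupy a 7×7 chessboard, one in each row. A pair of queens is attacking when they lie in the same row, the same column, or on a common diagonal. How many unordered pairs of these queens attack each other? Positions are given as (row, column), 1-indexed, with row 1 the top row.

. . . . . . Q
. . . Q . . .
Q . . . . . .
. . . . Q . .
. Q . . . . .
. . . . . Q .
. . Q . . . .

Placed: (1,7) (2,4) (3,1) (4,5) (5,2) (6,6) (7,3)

All columns are distinct and no two queens satisfy |Δrow| = |Δcol|, so no pair attacks.

0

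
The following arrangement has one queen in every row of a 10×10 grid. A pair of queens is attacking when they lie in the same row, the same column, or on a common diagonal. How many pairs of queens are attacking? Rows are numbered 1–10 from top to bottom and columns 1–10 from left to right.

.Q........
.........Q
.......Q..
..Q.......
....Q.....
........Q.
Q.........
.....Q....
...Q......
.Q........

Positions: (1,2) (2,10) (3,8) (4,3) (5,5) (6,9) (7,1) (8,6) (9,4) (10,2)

Same column: (1,2)–(10,2) (column 2).
Same diagonal: (2,10)–(10,2) (|2−10| = |10−2| = 8).
Total attacking pairs: 2.

2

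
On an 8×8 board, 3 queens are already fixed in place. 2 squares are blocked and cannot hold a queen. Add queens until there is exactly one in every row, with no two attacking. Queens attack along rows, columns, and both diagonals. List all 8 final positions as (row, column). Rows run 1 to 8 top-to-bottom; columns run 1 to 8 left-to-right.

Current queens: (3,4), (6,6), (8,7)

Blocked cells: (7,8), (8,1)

Row 1: attacked by (3,4)→{2,4,6}; (6,6)→{1,6}; (8,7)→{7}. Safe: 3, 5, 8. Place at column 5.
Row 2: attacked by (1,5)→{4,5,6}; (3,4)→{3,4,5}; (6,6)→{2,6}; (8,7)→{1,7}. Safe: 8. Place at column 8.
Row 4: attacked by (1,5)→{2,5,8}; (2,8)→{6,8}; (3,4)→{3,4,5}; (6,6)→{4,6,8}; (8,7)→{3,7}. Safe: 1. Place at column 1.
Row 5: attacked by (1,5)→{1,5}; (2,8)→{5,8}; (3,4)→{2,4,6}; (4,1)→{1,2}; (6,6)→{5,6,7}; (8,7)→{4,7}. Safe: 3. Place at column 3.
Row 7: attacked by (1,5)→{5}; (2,8)→{3,8}; (3,4)→{4,8}; (4,1)→{1,4}; (5,3)→{1,3,5}; (6,6)→{5,6,7}; (8,7)→{6,7,8}. Blocked: 8. Safe: 2. Place at column 2.
Columns [5, 8, 4, 1, 3, 6, 2, 7], r−c [-4, -6, -1, 3, 2, 0, 5, 1], r+c [6, 10, 7, 5, 8, 12, 9, 15] are all distinct, so no two queens attack.

(1,5) (2,8) (3,4) (4,1) (5,3) (6,6) (7,2) (8,7)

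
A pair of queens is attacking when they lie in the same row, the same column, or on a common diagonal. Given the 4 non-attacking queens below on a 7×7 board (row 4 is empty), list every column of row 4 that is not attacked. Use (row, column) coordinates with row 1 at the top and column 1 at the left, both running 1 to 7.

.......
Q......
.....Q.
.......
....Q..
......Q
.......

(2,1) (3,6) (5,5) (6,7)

columns 2

(2,1) attacks row 4 at column 1 and diagonals 3.
(3,6) attacks row 4 at column 6 and diagonals 5, 7.
(5,5) attacks row 4 at column 5 and diagonals 4, 6.
(6,7) attacks row 4 at column 7 and diagonals 5.
Attacked columns: {1, 3, 4, 5, 6, 7}. Safe: {2}.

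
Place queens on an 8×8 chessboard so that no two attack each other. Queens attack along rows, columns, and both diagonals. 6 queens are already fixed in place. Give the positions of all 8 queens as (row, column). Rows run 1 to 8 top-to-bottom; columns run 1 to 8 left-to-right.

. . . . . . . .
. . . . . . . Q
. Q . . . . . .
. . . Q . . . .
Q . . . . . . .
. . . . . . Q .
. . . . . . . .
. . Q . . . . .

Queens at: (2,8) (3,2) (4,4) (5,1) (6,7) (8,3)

Row 1: attacked by (2,8)→{7,8}; (3,2)→{2,4}; (4,4)→{1,4,7}; (5,1)→{1,5}; (6,7)→{2,7}; (8,3)→{3}. Safe: 6. Place at column 6.
Row 7: attacked by (1,6)→{6}; (2,8)→{3,8}; (3,2)→{2,6}; (4,4)→{1,4,7}; (5,1)→{1,3}; (6,7)→{6,7,8}; (8,3)→{2,3,4}. Safe: 5. Place at column 5.
Columns [6, 8, 2, 4, 1, 7, 5, 3], r−c [-5, -6, 1, 0, 4, -1, 2, 5], r+c [7, 10, 5, 8, 6, 13, 12, 11] are all distinct, so no two queens attack.

(1,6) (2,8) (3,2) (4,4) (5,1) (6,7) (7,5) (8,3)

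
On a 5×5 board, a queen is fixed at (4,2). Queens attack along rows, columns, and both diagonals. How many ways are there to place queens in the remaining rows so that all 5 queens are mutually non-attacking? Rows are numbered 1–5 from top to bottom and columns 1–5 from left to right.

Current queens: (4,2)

Branch on row 1: col 1 → 1; col 3 → 1; col 4 → 0.
Sum: 1 + 1 + 0 = 2.

2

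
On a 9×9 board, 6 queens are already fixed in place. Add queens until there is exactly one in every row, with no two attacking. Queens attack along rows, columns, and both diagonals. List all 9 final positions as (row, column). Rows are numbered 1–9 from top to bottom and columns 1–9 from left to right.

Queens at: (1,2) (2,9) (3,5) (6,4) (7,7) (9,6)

(1,2) (2,9) (3,5) (4,3) (5,8) (6,4) (7,7) (8,1) (9,6)

Row 4: attacked by (1,2)→{2,5}; (2,9)→{7,9}; (3,5)→{4,5,6}; (6,4)→{2,4,6}; (7,7)→{4,7}; (9,6)→{1,6}. Safe: 3, 8. Place at column 3.
Row 5: attacked by (1,2)→{2,6}; (2,9)→{6,9}; (3,5)→{3,5,7}; (4,3)→{2,3,4}; (6,4)→{3,4,5}; (7,7)→{5,7,9}; (9,6)→{2,6}. Safe: 1, 8. Place at column 8.
Row 8: attacked by (1,2)→{2,9}; (2,9)→{3,9}; (3,5)→{5}; (4,3)→{3,7}; (5,8)→{5,8}; (6,4)→{2,4,6}; (7,7)→{6,7,8}; (9,6)→{5,6,7}. Safe: 1. Place at column 1.
Columns [2, 9, 5, 3, 8, 4, 7, 1, 6], r−c [-1, -7, -2, 1, -3, 2, 0, 7, 3], r+c [3, 11, 8, 7, 13, 10, 14, 9, 15] are all distinct, so no two queens attack.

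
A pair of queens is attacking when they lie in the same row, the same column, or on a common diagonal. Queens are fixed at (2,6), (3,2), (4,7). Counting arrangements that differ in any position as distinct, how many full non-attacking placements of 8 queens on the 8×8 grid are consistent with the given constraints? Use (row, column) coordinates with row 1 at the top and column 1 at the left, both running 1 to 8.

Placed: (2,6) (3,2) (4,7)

Branch on row 1: col 1 → 0; col 3 → 2; col 8 → 0.
Sum: 0 + 2 + 0 = 2.

2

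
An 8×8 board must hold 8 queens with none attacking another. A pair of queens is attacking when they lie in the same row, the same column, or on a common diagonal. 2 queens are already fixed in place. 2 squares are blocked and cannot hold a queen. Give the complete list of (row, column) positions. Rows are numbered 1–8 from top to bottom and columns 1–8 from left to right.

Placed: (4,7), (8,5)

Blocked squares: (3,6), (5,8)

(1,3) (2,8) (3,4) (4,7) (5,1) (6,6) (7,2) (8,5)

Row 1: attacked by (4,7)→{4,7}; (8,5)→{5}. Safe: 1, 2, 3, 6, 8. Place at column 3.
Row 2: attacked by (1,3)→{2,3,4}; (4,7)→{5,7}; (8,5)→{5}. Safe: 1, 6, 8. Place at column 8.
Row 3: attacked by (1,3)→{1,3,5}; (2,8)→{7,8}; (4,7)→{6,7,8}; (8,5)→{5}. Blocked: 6. Safe: 2, 4. Place at column 4.
Row 5: attacked by (1,3)→{3,7}; (2,8)→{5,8}; (3,4)→{2,4,6}; (4,7)→{6,7,8}; (8,5)→{2,5,8}. Blocked: 8. Safe: 1. Place at column 1.
Row 6: attacked by (1,3)→{3,8}; (2,8)→{4,8}; (3,4)→{1,4,7}; (4,7)→{5,7}; (5,1)→{1,2}; (8,5)→{3,5,7}. Safe: 6. Place at column 6.
Row 7: attacked by (1,3)→{3}; (2,8)→{3,8}; (3,4)→{4,8}; (4,7)→{4,7}; (5,1)→{1,3}; (6,6)→{5,6,7}; (8,5)→{4,5,6}. Safe: 2. Place at column 2.
Columns [3, 8, 4, 7, 1, 6, 2, 5], r−c [-2, -6, -1, -3, 4, 0, 5, 3], r+c [4, 10, 7, 11, 6, 12, 9, 13] are all distinct, so no two queens attack.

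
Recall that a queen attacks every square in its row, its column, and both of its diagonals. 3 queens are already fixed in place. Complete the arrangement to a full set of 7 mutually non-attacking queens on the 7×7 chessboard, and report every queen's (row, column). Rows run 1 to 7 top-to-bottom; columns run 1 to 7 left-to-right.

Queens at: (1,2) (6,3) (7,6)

Row 2: attacked by (1,2)→{1,2,3}; (6,3)→{3,7}; (7,6)→{1,6}. Safe: 4, 5. Place at column 4.
Row 3: attacked by (1,2)→{2,4}; (2,4)→{3,4,5}; (6,3)→{3,6}; (7,6)→{2,6}. Safe: 1, 7. Place at column 1.
Row 4: attacked by (1,2)→{2,5}; (2,4)→{2,4,6}; (3,1)→{1,2}; (6,3)→{1,3,5}; (7,6)→{3,6}. Safe: 7. Place at column 7.
Row 5: attacked by (1,2)→{2,6}; (2,4)→{1,4,7}; (3,1)→{1,3}; (4,7)→{6,7}; (6,3)→{2,3,4}; (7,6)→{4,6}. Safe: 5. Place at column 5.
Columns [2, 4, 1, 7, 5, 3, 6], r−c [-1, -2, 2, -3, 0, 3, 1], r+c [3, 6, 4, 11, 10, 9, 13] are all distinct, so no two queens attack.

(1,2) (2,4) (3,1) (4,7) (5,5) (6,3) (7,6)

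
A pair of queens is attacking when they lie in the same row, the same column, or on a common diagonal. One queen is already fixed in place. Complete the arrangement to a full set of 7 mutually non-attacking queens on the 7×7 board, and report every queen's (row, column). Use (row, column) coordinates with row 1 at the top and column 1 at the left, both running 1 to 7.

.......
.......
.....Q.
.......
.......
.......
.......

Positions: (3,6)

(1,3) (2,1) (3,6) (4,4) (5,2) (6,7) (7,5)

Row 1: attacked by (3,6)→{4,6}. Safe: 1, 2, 3, 5, 7. Place at column 3.
Row 2: attacked by (1,3)→{2,3,4}; (3,6)→{5,6,7}. Safe: 1. Place at column 1.
Row 4: attacked by (1,3)→{3,6}; (2,1)→{1,3}; (3,6)→{5,6,7}. Safe: 2, 4. Place at column 4.
Row 5: attacked by (1,3)→{3,7}; (2,1)→{1,4}; (3,6)→{4,6}; (4,4)→{3,4,5}. Safe: 2. Place at column 2.
Row 6: attacked by (1,3)→{3}; (2,1)→{1,5}; (3,6)→{3,6}; (4,4)→{2,4,6}; (5,2)→{1,2,3}. Safe: 7. Place at column 7.
Row 7: attacked by (1,3)→{3}; (2,1)→{1,6}; (3,6)→{2,6}; (4,4)→{1,4,7}; (5,2)→{2,4}; (6,7)→{6,7}. Safe: 5. Place at column 5.
Columns [3, 1, 6, 4, 2, 7, 5], r−c [-2, 1, -3, 0, 3, -1, 2], r+c [4, 3, 9, 8, 7, 13, 12] are all distinct, so no two queens attack.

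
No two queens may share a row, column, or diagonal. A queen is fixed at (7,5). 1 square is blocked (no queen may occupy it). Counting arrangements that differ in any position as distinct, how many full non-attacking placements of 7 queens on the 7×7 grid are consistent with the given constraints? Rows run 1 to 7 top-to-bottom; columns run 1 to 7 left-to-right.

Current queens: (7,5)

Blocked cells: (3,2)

Branch on row 1: col 1 → 1; col 2 → 1; col 3 → 1; col 4 → 1; col 6 → 0; col 7 → 1.
Sum: 1 + 1 + 1 + 1 + 0 + 1 = 5.

5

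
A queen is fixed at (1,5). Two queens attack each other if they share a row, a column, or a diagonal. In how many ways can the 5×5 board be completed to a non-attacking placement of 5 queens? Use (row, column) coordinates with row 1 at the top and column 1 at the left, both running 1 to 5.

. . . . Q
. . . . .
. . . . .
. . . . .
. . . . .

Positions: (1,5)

2

Branch on row 2: col 1 → 0; col 2 → 1; col 3 → 1.
Sum: 0 + 1 + 1 = 2.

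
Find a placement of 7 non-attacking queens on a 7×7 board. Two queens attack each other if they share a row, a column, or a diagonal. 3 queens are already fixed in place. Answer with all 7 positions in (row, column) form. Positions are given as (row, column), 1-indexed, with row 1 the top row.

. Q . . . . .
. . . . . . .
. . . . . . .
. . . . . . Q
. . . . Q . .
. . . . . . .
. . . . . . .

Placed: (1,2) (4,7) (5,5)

Row 2: attacked by (1,2)→{1,2,3}; (4,7)→{5,7}; (5,5)→{2,5}. Safe: 4, 6. Place at column 4.
Row 3: attacked by (1,2)→{2,4}; (2,4)→{3,4,5}; (4,7)→{6,7}; (5,5)→{3,5,7}. Safe: 1. Place at column 1.
Row 6: attacked by (1,2)→{2,7}; (2,4)→{4}; (3,1)→{1,4}; (4,7)→{5,7}; (5,5)→{4,5,6}. Safe: 3. Place at column 3.
Row 7: attacked by (1,2)→{2}; (2,4)→{4}; (3,1)→{1,5}; (4,7)→{4,7}; (5,5)→{3,5,7}; (6,3)→{2,3,4}. Safe: 6. Place at column 6.
Columns [2, 4, 1, 7, 5, 3, 6], r−c [-1, -2, 2, -3, 0, 3, 1], r+c [3, 6, 4, 11, 10, 9, 13] are all distinct, so no two queens attack.

(1,2) (2,4) (3,1) (4,7) (5,5) (6,3) (7,6)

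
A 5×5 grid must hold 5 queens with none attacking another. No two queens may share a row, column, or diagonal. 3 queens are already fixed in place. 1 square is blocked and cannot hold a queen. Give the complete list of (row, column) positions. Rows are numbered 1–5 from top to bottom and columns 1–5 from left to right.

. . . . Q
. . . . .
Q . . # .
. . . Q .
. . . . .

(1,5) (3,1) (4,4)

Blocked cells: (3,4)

(1,5) (2,3) (3,1) (4,4) (5,2)

Row 2: attacked by (1,5)→{4,5}; (3,1)→{1,2}; (4,4)→{2,4}. Safe: 3. Place at column 3.
Row 5: attacked by (1,5)→{1,5}; (2,3)→{3}; (3,1)→{1,3}; (4,4)→{3,4,5}. Safe: 2. Place at column 2.
Columns [5, 3, 1, 4, 2], r−c [-4, -1, 2, 0, 3], r+c [6, 5, 4, 8, 7] are all distinct, so no two queens attack.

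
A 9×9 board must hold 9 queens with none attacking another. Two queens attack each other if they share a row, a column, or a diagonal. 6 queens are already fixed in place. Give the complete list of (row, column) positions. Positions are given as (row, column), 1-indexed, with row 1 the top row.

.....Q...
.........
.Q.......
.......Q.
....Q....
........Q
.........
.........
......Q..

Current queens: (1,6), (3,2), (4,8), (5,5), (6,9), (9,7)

(1,6) (2,4) (3,2) (4,8) (5,5) (6,9) (7,1) (8,3) (9,7)

Row 2: attacked by (1,6)→{5,6,7}; (3,2)→{1,2,3}; (4,8)→{6,8}; (5,5)→{2,5,8}; (6,9)→{5,9}; (9,7)→{7}. Safe: 4. Place at column 4.
Row 7: attacked by (1,6)→{6}; (2,4)→{4,9}; (3,2)→{2,6}; (4,8)→{5,8}; (5,5)→{3,5,7}; (6,9)→{8,9}; (9,7)→{5,7,9}. Safe: 1. Place at column 1.
Row 8: attacked by (1,6)→{6}; (2,4)→{4}; (3,2)→{2,7}; (4,8)→{4,8}; (5,5)→{2,5,8}; (6,9)→{7,9}; (7,1)→{1,2}; (9,7)→{6,7,8}. Safe: 3. Place at column 3.
Columns [6, 4, 2, 8, 5, 9, 1, 3, 7], r−c [-5, -2, 1, -4, 0, -3, 6, 5, 2], r+c [7, 6, 5, 12, 10, 15, 8, 11, 16] are all distinct, so no two queens attack.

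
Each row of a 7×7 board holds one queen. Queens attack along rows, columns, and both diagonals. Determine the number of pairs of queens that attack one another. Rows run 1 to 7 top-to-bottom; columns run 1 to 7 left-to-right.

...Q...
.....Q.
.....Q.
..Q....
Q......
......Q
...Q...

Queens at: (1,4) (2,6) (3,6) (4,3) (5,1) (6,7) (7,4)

3

Same column: (1,4)–(7,4) (column 4); (2,6)–(3,6) (column 6).
Same diagonal: (1,4)–(3,6) (|1−3| = |4−6| = 2).
Total attacking pairs: 3.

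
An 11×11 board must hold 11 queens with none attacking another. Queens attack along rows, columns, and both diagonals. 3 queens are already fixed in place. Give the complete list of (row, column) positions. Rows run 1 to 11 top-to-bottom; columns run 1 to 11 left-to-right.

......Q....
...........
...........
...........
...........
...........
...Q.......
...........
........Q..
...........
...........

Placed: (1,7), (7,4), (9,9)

Row 2: attacked by (1,7)→{6,7,8}; (7,4)→{4,9}; (9,9)→{2,9}. Safe: 1, 3, 5, 10, 11. Place at column 3.
Row 3: attacked by (1,7)→{5,7,9}; (2,3)→{2,3,4}; (7,4)→{4,8}; (9,9)→{3,9}. Safe: 1, 6, 10, 11. Place at column 6.
Row 4: attacked by (1,7)→{4,7,10}; (2,3)→{1,3,5}; (3,6)→{5,6,7}; (7,4)→{1,4,7}; (9,9)→{4,9}. Safe: 2, 8, 11. Place at column 8.
Row 5: attacked by (1,7)→{3,7,11}; (2,3)→{3,6}; (3,6)→{4,6,8}; (4,8)→{7,8,9}; (7,4)→{2,4,6}; (9,9)→{5,9}. Safe: 1, 10. Place at column 1.
Row 6: attacked by (1,7)→{2,7}; (2,3)→{3,7}; (3,6)→{3,6,9}; (4,8)→{6,8,10}; (5,1)→{1,2}; (7,4)→{3,4,5}; (9,9)→{6,9}. Safe: 11. Place at column 11.
Row 8: attacked by (1,7)→{7}; (2,3)→{3,9}; (3,6)→{1,6,11}; (4,8)→{4,8}; (5,1)→{1,4}; (6,11)→{9,11}; (7,4)→{3,4,5}; (9,9)→{8,9,10}. Safe: 2. Place at column 2.
Row 10: attacked by (1,7)→{7}; (2,3)→{3,11}; (3,6)→{6}; (4,8)→{2,8}; (5,1)→{1,6}; (6,11)→{7,11}; (7,4)→{1,4,7}; (8,2)→{2,4}; (9,9)→{8,9,10}. Safe: 5. Place at column 5.
Row 11: attacked by (1,7)→{7}; (2,3)→{3}; (3,6)→{6}; (4,8)→{1,8}; (5,1)→{1,7}; (6,11)→{6,11}; (7,4)→{4,8}; (8,2)→{2,5}; (9,9)→{7,9,11}; (10,5)→{4,5,6}. Safe: 10. Place at column 10.
Columns [7, 3, 6, 8, 1, 11, 4, 2, 9, 5, 10], r−c [-6, -1, -3, -4, 4, -5, 3, 6, 0, 5, 1], r+c [8, 5, 9, 12, 6, 17, 11, 10, 18, 15, 21] are all distinct, so no two queens attack.

(1,7) (2,3) (3,6) (4,8) (5,1) (6,11) (7,4) (8,2) (9,9) (10,5) (11,10)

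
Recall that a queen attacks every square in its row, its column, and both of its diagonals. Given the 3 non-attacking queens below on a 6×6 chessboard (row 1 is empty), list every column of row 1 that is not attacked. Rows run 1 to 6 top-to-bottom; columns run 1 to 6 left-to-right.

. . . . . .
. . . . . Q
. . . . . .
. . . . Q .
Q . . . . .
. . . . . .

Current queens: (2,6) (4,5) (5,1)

columns 3, 4

(2,6) attacks row 1 at column 6 and diagonals 5.
(4,5) attacks row 1 at column 5 and diagonals 2.
(5,1) attacks row 1 at column 1 and diagonals 5.
Attacked columns: {1, 2, 5, 6}. Safe: {3, 4}.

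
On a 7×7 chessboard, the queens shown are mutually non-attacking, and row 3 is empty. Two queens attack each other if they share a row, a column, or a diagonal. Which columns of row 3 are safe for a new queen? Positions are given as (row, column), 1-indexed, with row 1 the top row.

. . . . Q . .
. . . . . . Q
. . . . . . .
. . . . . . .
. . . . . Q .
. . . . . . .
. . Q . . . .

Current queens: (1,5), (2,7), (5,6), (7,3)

(1,5) attacks row 3 at column 5 and diagonals 3, 7.
(2,7) attacks row 3 at column 7 and diagonals 6.
(5,6) attacks row 3 at column 6 and diagonals 4.
(7,3) attacks row 3 at column 3 and diagonals 7.
Attacked columns: {3, 4, 5, 6, 7}. Safe: {1, 2}.

columns 1, 2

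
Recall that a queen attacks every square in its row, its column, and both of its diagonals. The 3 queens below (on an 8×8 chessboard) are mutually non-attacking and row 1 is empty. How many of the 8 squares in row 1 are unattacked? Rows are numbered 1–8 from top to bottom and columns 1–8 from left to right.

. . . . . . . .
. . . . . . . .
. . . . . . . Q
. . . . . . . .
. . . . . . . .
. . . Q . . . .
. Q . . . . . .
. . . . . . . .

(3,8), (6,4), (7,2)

4

(3,8) attacks row 1 at column 8 and diagonals 6.
(6,4) attacks row 1 at column 4.
(7,2) attacks row 1 at column 2 and diagonals 8.
Attacked columns: {2, 4, 6, 8}. Safe: {1, 3, 5, 7}.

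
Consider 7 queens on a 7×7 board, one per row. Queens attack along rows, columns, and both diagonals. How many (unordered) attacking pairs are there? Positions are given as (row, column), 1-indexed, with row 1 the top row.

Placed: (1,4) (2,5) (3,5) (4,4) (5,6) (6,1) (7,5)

7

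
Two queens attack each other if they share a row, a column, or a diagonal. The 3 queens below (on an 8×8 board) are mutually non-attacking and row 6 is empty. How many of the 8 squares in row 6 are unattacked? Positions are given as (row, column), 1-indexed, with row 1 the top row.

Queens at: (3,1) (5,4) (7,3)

3

(3,1) attacks row 6 at column 1 and diagonals 4.
(5,4) attacks row 6 at column 4 and diagonals 3, 5.
(7,3) attacks row 6 at column 3 and diagonals 2, 4.
Attacked columns: {1, 2, 3, 4, 5}. Safe: {6, 7, 8}.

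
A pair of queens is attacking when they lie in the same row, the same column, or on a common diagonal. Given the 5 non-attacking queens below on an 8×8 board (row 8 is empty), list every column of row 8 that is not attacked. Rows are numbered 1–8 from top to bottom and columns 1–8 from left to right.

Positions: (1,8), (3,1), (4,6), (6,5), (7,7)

columns 4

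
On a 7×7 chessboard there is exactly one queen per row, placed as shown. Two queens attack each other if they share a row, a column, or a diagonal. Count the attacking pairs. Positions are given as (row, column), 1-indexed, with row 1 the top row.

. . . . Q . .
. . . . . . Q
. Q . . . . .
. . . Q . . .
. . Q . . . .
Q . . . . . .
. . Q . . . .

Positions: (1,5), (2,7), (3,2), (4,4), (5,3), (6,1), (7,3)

2

Same column: (5,3)–(7,3) (column 3).
Same diagonal: (4,4)–(5,3) (|4−5| = |4−3| = 1).
Total attacking pairs: 2.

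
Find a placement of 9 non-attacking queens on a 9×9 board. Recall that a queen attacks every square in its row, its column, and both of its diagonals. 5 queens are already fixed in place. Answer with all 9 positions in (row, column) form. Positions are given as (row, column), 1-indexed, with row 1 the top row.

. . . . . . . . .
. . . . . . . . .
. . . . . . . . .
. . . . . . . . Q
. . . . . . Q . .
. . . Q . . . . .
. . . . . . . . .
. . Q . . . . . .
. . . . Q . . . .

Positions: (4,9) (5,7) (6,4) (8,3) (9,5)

(1,1) (2,6) (3,2) (4,9) (5,7) (6,4) (7,8) (8,3) (9,5)

Row 1: attacked by (4,9)→{6,9}; (5,7)→{3,7}; (6,4)→{4,9}; (8,3)→{3}; (9,5)→{5}. Safe: 1, 2, 8. Place at column 1.
Row 2: attacked by (1,1)→{1,2}; (4,9)→{7,9}; (5,7)→{4,7}; (6,4)→{4,8}; (8,3)→{3,9}; (9,5)→{5}. Safe: 6. Place at column 6.
Row 3: attacked by (1,1)→{1,3}; (2,6)→{5,6,7}; (4,9)→{8,9}; (5,7)→{5,7,9}; (6,4)→{1,4,7}; (8,3)→{3,8}; (9,5)→{5}. Safe: 2. Place at column 2.
Row 7: attacked by (1,1)→{1,7}; (2,6)→{1,6}; (3,2)→{2,6}; (4,9)→{6,9}; (5,7)→{5,7,9}; (6,4)→{3,4,5}; (8,3)→{2,3,4}; (9,5)→{3,5,7}. Safe: 8. Place at column 8.
Columns [1, 6, 2, 9, 7, 4, 8, 3, 5], r−c [0, -4, 1, -5, -2, 2, -1, 5, 4], r+c [2, 8, 5, 13, 12, 10, 15, 11, 14] are all distinct, so no two queens attack.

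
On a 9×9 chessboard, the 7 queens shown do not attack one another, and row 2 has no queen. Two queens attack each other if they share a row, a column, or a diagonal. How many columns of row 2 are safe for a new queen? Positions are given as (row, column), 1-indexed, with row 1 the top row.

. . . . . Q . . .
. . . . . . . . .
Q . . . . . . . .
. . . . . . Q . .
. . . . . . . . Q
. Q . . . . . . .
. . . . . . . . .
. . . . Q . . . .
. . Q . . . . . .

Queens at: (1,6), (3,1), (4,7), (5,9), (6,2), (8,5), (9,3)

2

(1,6) attacks row 2 at column 6 and diagonals 5, 7.
(3,1) attacks row 2 at column 1 and diagonals 2.
(4,7) attacks row 2 at column 7 and diagonals 5, 9.
(5,9) attacks row 2 at column 9 and diagonals 6.
(6,2) attacks row 2 at column 2 and diagonals 6.
(8,5) attacks row 2 at column 5.
(9,3) attacks row 2 at column 3.
Attacked columns: {1, 2, 3, 5, 6, 7, 9}. Safe: {4, 8}.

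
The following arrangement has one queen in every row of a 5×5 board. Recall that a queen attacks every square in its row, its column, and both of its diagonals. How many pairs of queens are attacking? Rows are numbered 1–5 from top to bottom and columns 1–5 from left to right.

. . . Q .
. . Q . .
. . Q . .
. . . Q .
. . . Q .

6

Same column: (1,4)–(4,4) (column 4); (1,4)–(5,4) (column 4); (2,3)–(3,3) (column 3); (4,4)–(5,4) (column 4).
Same diagonal: (1,4)–(2,3) (|1−2| = |4−3| = 1); (3,3)–(4,4) (|3−4| = |3−4| = 1).
Total attacking pairs: 6.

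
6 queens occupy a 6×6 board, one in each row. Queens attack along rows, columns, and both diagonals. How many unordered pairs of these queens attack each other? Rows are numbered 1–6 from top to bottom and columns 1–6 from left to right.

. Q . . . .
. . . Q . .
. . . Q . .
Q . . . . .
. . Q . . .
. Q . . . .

4

Same column: (1,2)–(6,2) (column 2); (2,4)–(3,4) (column 4).
Same diagonal: (1,2)–(3,4) (|1−3| = |2−4| = 2); (5,3)–(6,2) (|5−6| = |3−2| = 1).
Total attacking pairs: 4.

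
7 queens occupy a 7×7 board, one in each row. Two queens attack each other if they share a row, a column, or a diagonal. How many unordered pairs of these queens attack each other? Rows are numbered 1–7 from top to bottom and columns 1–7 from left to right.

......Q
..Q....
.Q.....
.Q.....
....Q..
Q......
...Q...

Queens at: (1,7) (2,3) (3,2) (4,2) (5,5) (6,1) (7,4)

Same column: (3,2)–(4,2) (column 2).
Same diagonal: (2,3)–(3,2) (|2−3| = |3−2| = 1).
Total attacking pairs: 2.

2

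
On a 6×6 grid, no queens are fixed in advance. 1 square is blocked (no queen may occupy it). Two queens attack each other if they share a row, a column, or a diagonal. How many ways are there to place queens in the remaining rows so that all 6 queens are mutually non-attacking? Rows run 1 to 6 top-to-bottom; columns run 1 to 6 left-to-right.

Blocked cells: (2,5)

4

Branch on row 1: col 1 → 0; col 2 → 1; col 3 → 1; col 4 → 1; col 5 → 1; col 6 → 0.
Sum: 0 + 1 + 1 + 1 + 1 + 0 = 4.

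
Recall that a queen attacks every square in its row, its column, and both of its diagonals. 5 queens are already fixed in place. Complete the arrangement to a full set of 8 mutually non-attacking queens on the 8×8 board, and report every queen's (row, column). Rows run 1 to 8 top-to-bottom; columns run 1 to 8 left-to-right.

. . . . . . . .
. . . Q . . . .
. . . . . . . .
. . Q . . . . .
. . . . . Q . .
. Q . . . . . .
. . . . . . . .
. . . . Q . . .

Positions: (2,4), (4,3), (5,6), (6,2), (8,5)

Row 1: attacked by (2,4)→{3,4,5}; (4,3)→{3,6}; (5,6)→{2,6}; (6,2)→{2,7}; (8,5)→{5}. Safe: 1, 8. Place at column 8.
Row 3: attacked by (1,8)→{6,8}; (2,4)→{3,4,5}; (4,3)→{2,3,4}; (5,6)→{4,6,8}; (6,2)→{2,5}; (8,5)→{5}. Safe: 1, 7. Place at column 1.
Row 7: attacked by (1,8)→{2,8}; (2,4)→{4}; (3,1)→{1,5}; (4,3)→{3,6}; (5,6)→{4,6,8}; (6,2)→{1,2,3}; (8,5)→{4,5,6}. Safe: 7. Place at column 7.
Columns [8, 4, 1, 3, 6, 2, 7, 5], r−c [-7, -2, 2, 1, -1, 4, 0, 3], r+c [9, 6, 4, 7, 11, 8, 14, 13] are all distinct, so no two queens attack.

(1,8) (2,4) (3,1) (4,3) (5,6) (6,2) (7,7) (8,5)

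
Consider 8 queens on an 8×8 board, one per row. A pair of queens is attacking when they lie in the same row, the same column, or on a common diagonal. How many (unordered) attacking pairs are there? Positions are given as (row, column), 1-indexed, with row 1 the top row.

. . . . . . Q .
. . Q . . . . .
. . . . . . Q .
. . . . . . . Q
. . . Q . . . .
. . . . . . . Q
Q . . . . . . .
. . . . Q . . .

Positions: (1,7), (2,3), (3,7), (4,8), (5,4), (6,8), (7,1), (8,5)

4

Same column: (1,7)–(3,7) (column 7); (4,8)–(6,8) (column 8).
Same diagonal: (1,7)–(7,1) (|1−7| = |7−1| = 6); (3,7)–(4,8) (|3−4| = |7−8| = 1).
Total attacking pairs: 4.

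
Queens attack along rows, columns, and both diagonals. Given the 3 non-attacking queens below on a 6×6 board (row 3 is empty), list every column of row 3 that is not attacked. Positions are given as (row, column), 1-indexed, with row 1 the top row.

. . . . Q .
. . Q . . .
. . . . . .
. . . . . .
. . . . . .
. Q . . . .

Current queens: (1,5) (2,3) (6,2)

columns 1, 6

(1,5) attacks row 3 at column 5 and diagonals 3.
(2,3) attacks row 3 at column 3 and diagonals 2, 4.
(6,2) attacks row 3 at column 2 and diagonals 5.
Attacked columns: {2, 3, 4, 5}. Safe: {1, 6}.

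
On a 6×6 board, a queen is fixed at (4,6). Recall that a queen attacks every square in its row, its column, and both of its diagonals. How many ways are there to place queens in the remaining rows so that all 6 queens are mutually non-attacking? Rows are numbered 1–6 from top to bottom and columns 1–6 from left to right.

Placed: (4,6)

1

Branch on row 1: col 1 → 0; col 2 → 0; col 4 → 0; col 5 → 1.
Sum: 0 + 0 + 0 + 1 = 1.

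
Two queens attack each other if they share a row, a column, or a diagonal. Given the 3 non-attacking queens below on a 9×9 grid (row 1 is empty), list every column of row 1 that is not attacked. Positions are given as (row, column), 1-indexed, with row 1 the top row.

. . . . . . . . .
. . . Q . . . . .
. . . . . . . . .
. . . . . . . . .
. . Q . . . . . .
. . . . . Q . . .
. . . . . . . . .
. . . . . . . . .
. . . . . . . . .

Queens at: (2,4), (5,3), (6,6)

(2,4) attacks row 1 at column 4 and diagonals 3, 5.
(5,3) attacks row 1 at column 3 and diagonals 7.
(6,6) attacks row 1 at column 6 and diagonals 1.
Attacked columns: {1, 3, 4, 5, 6, 7}. Safe: {2, 8, 9}.

columns 2, 8, 9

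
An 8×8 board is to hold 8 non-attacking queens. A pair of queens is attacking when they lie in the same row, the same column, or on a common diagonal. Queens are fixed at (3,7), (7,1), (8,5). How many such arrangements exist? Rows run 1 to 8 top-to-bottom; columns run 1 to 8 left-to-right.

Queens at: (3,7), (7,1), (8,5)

2

Branch on row 1: col 2 → 0; col 3 → 0; col 4 → 1; col 6 → 1; col 8 → 0.
Sum: 0 + 0 + 1 + 1 + 0 = 2.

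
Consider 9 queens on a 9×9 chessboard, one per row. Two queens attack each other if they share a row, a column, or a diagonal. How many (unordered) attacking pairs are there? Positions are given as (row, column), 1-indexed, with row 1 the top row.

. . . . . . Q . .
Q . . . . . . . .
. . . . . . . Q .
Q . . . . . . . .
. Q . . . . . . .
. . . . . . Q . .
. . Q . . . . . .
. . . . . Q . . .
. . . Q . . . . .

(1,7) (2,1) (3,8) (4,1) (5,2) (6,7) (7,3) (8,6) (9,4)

4

Same column: (1,7)–(6,7) (column 7); (2,1)–(4,1) (column 1).
Same diagonal: (4,1)–(5,2) (|4−5| = |1−2| = 1); (6,7)–(9,4) (|6−9| = |7−4| = 3).
Total attacking pairs: 4.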